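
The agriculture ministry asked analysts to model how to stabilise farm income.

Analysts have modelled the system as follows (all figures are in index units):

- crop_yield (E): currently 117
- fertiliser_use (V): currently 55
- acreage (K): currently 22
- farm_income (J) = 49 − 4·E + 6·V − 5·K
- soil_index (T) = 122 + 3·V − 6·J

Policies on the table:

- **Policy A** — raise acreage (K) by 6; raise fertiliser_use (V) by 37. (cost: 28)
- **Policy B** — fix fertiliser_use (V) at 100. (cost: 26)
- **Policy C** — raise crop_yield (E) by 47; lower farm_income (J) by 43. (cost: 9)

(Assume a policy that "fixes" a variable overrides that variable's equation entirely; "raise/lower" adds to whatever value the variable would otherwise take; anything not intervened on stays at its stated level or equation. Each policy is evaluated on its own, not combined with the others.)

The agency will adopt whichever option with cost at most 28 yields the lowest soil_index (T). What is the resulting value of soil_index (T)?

Policy A (K + 6, V + 37):
  E = 117
  V = 55 + 37 = 92
  K = 22 + 6 = 28
  J = 49 − 4·117 + 6·92 − 5·28 = -7
  T = 122 + 3·92 − 6·(-7) = 440
Policy B (V := 100):
  E = 117
  V = 100
  K = 22
  J = 49 − 4·117 + 6·100 − 5·22 = 71
  T = 122 + 3·100 − 6·71 = -4
Policy C (E + 47, J − 43):
  E = 117 + 47 = 164
  V = 55
  K = 22
  J = 49 − 4·164 + 6·55 − 5·22 (−43 from intervention) = -430
  T = 122 + 3·55 − 6·(-430) = 2867
Comparing — Policy A: T=440, Policy B: T=-4, Policy C: T=2867. Lowest is -4 (Policy B).

-4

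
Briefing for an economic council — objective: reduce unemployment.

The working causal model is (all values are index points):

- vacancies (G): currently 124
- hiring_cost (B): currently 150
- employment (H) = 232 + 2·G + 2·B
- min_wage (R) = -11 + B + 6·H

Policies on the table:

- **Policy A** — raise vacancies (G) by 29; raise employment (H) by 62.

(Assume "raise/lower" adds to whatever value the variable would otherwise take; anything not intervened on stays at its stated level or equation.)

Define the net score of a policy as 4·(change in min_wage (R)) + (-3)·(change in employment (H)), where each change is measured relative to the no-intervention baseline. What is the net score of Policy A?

Baseline:
  G = 124
  B = 150
  H = 232 + 2·124 + 2·150 = 780
  R = -11 + 150 + 6·780 = 4819
Policy A (G + 29, H + 62):
  G = 124 + 29 = 153
  B = 150
  H = 232 + 2·153 + 2·150 (+62 from intervention) = 900
  R = -11 + 150 + 6·900 = 5539
ΔR = 5539 − 4819 = 720; ΔH = 900 − 780 = 120
Score = 4·720 + (-3)·120 = 2520

2520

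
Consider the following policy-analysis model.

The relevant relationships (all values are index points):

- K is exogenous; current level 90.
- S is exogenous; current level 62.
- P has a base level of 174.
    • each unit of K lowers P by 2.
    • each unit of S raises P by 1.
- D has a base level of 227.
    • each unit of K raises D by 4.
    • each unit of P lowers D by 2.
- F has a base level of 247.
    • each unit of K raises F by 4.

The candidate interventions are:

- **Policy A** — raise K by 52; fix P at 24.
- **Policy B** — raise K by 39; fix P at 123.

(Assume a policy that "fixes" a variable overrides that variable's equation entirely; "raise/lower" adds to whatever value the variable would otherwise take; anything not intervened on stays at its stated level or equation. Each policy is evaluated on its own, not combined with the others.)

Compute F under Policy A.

815

Policy A (K + 52, P := 24):
  K = 90 + 52 = 142
  F = 247 + 4·142 = 815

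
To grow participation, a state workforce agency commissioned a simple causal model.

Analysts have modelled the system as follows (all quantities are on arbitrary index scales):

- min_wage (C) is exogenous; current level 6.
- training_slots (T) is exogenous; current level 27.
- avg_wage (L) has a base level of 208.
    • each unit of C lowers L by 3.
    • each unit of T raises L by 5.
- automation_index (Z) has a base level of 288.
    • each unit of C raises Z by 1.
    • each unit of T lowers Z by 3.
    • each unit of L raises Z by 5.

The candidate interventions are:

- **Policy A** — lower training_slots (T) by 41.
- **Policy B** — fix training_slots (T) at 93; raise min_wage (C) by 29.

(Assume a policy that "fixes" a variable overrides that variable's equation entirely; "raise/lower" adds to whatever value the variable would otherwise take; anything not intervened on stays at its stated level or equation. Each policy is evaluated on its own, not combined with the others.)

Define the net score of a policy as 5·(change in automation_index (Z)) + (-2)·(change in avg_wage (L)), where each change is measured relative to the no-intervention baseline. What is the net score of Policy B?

4744

Baseline:
  C = 6
  T = 27
  L = 208 − 3·6 + 5·27 = 325
  Z = 288 + 6 − 3·27 + 5·325 = 1838
Policy B (T := 93, C + 29):
  C = 6 + 29 = 35
  T = 93
  L = 208 − 3·35 + 5·93 = 568
  Z = 288 + 35 − 3·93 + 5·568 = 2884
ΔZ = 2884 − 1838 = 1046; ΔL = 568 − 325 = 243
Score = 5·1046 + (-2)·243 = 4744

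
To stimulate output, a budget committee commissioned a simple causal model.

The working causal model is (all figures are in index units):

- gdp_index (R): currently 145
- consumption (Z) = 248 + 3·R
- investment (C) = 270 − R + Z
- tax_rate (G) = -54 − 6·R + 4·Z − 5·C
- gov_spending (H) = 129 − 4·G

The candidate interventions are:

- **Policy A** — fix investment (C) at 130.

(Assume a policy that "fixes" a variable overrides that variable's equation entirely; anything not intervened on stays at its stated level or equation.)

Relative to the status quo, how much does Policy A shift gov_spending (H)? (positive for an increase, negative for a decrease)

-13560

Baseline:
  R = 145
  Z = 248 + 3·145 = 683
  C = 270 − 145 + 683 = 808
  G = -54 − 6·145 + 4·683 − 5·808 = -2232
  H = 129 − 4·(-2232) = 9057
Policy A (C := 130):
  R = 145
  Z = 248 + 3·145 = 683
  C = 130
  G = -54 − 6·145 + 4·683 − 5·130 = 1158
  H = 129 − 4·1158 = -4503
Change in H: -4503 − 9057 = -13560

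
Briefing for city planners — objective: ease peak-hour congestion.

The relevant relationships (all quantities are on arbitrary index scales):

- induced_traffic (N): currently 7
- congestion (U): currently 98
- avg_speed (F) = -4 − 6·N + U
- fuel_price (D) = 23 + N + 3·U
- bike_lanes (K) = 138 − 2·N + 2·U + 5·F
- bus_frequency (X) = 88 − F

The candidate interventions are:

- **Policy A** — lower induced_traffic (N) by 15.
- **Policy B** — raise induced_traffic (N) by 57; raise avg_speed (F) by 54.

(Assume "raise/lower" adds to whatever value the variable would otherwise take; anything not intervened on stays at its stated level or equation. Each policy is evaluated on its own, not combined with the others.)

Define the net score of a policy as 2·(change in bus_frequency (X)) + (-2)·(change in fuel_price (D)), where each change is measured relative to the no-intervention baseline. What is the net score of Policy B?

Baseline:
  N = 7
  U = 98
  F = -4 − 6·7 + 98 = 52
  D = 23 + 7 + 3·98 = 324
  X = 88 − 52 = 36
Policy B (N + 57, F + 54):
  N = 7 + 57 = 64
  U = 98
  F = -4 − 6·64 + 98 (+54 from intervention) = -236
  D = 23 + 64 + 3·98 = 381
  X = 88 − (-236) = 324
ΔX = 324 − 36 = 288; ΔD = 381 − 324 = 57
Score = 2·288 + (-2)·57 = 462

462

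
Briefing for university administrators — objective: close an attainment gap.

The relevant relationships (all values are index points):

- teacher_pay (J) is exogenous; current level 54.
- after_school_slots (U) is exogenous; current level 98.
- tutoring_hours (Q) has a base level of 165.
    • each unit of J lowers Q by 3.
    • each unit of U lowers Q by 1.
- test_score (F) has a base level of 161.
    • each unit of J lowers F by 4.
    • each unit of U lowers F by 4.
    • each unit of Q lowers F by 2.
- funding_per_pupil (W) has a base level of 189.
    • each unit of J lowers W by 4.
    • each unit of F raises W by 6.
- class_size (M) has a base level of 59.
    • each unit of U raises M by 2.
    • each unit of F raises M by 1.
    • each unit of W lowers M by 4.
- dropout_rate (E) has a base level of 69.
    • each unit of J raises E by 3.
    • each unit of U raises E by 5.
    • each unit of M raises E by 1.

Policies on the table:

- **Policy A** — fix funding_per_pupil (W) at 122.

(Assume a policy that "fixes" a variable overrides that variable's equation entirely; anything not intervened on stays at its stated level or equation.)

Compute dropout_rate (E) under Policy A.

231

Policy A (W := 122):
  J = 54
  U = 98
  Q = 165 − 3·54 − 98 = -95
  F = 161 − 4·54 − 4·98 − 2·(-95) = -257
  W = 122
  M = 59 + 2·98 + (-257) − 4·122 = -490
  E = 69 + 3·54 + 5·98 + (-490) = 231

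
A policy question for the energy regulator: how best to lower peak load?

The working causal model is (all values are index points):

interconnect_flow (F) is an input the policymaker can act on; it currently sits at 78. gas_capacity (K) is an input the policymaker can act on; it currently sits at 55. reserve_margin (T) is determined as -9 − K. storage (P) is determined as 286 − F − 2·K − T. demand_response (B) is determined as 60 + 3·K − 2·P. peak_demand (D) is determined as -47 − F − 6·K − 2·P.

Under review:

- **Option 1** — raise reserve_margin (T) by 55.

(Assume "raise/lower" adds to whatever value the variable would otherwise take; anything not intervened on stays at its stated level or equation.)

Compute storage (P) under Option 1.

107

Option 1 (T + 55):
  F = 78
  K = 55
  T = -9 − 55 (+55 from intervention) = -9
  P = 286 − 78 − 2·55 − (-9) = 107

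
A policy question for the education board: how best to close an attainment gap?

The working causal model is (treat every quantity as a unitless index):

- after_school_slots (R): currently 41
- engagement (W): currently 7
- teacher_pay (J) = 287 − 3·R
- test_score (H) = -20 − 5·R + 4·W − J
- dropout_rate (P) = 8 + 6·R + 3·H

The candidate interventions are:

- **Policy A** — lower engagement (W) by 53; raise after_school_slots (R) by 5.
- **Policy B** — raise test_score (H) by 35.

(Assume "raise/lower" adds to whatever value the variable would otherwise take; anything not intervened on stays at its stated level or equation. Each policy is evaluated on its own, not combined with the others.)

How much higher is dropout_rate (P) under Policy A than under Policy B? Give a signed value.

-741

Policy A (W − 53, R + 5):
  R = 41 + 5 = 46
  W = 7 − 53 = -46
  J = 287 − 3·46 = 149
  H = -20 − 5·46 + 4·(-46) − 149 = -583
  P = 8 + 6·46 + 3·(-583) = -1465
Policy B (H + 35):
  R = 41
  W = 7
  J = 287 − 3·41 = 164
  H = -20 − 5·41 + 4·7 − 164 (+35 from intervention) = -326
  P = 8 + 6·41 + 3·(-326) = -724
P: -1465 − (-724) = -741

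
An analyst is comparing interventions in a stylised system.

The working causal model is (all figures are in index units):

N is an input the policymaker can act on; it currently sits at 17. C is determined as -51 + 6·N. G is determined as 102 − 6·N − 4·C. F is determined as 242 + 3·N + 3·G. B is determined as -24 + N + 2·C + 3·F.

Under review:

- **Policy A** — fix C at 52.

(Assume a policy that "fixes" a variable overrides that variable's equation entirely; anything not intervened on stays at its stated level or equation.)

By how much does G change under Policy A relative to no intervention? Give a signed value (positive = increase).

Baseline:
  N = 17
  C = -51 + 6·17 = 51
  G = 102 − 6·17 − 4·51 = -204
Policy A (C := 52):
  N = 17
  C = 52
  G = 102 − 6·17 − 4·52 = -208
Change in G: -208 − (-204) = -4

-4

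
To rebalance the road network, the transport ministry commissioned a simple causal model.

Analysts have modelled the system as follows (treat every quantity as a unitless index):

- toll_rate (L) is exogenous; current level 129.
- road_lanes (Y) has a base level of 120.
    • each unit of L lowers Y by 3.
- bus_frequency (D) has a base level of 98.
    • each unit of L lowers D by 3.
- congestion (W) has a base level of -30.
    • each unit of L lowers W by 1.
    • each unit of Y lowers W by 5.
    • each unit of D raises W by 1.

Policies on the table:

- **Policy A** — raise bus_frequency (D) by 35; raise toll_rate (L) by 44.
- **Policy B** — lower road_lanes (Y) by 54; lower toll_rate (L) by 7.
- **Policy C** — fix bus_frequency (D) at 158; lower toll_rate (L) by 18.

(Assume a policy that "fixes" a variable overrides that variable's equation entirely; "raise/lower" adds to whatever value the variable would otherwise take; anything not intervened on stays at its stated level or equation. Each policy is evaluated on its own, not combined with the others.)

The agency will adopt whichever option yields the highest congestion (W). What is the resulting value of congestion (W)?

1406

Policy A (D + 35, L + 44):
  L = 129 + 44 = 173
  Y = 120 − 3·173 = -399
  D = 98 − 3·173 (+35 from intervention) = -386
  W = -30 − 173 − 5·(-399) + (-386) = 1406
Policy B (Y − 54, L − 7):
  L = 129 − 7 = 122
  Y = 120 − 3·122 (−54 from intervention) = -300
  D = 98 − 3·122 = -268
  W = -30 − 122 − 5·(-300) + (-268) = 1080
Policy C (D := 158, L − 18):
  L = 129 − 18 = 111
  Y = 120 − 3·111 = -213
  D = 158
  W = -30 − 111 − 5·(-213) + 158 = 1082
Comparing — Policy A: W=1406, Policy B: W=1080, Policy C: W=1082. Highest is 1406 (Policy A).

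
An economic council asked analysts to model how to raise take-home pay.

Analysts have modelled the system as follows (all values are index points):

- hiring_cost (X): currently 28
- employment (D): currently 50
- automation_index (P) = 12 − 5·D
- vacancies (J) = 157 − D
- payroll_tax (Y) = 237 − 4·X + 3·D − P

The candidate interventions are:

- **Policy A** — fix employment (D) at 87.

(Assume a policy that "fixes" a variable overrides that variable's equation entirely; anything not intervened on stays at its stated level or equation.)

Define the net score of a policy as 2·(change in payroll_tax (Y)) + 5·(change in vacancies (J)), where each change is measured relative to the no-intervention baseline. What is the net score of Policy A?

407

Baseline:
  X = 28
  D = 50
  P = 12 − 5·50 = -238
  J = 157 − 50 = 107
  Y = 237 − 4·28 + 3·50 − (-238) = 513
Policy A (D := 87):
  X = 28
  D = 87
  P = 12 − 5·87 = -423
  J = 157 − 87 = 70
  Y = 237 − 4·28 + 3·87 − (-423) = 809
ΔY = 809 − 513 = 296; ΔJ = 70 − 107 = -37
Score = 2·296 + 5·(-37) = 407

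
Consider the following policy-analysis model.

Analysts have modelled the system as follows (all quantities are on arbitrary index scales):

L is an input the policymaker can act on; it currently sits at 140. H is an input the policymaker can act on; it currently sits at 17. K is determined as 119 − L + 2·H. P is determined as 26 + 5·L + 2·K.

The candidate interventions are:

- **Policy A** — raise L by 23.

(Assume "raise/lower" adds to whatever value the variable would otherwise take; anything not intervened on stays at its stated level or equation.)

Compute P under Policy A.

821

Policy A (L + 23):
  L = 140 + 23 = 163
  H = 17
  K = 119 − 163 + 2·17 = -10
  P = 26 + 5·163 + 2·(-10) = 821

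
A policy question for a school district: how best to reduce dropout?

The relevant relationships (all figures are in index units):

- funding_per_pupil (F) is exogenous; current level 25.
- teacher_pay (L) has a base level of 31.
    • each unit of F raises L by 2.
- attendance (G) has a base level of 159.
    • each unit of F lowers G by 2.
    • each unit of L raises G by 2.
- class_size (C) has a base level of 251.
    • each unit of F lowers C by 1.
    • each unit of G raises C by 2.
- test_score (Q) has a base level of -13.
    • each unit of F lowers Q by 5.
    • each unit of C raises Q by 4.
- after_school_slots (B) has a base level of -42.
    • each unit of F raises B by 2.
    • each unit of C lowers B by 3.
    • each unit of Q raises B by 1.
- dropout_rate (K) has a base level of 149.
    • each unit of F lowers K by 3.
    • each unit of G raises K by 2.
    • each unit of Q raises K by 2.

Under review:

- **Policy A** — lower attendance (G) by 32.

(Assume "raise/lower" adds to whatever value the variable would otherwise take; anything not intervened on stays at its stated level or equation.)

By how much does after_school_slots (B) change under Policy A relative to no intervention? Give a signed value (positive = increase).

-64

Baseline:
  F = 25
  L = 31 + 2·25 = 81
  G = 159 − 2·25 + 2·81 = 271
  C = 251 − 25 + 2·271 = 768
  Q = -13 − 5·25 + 4·768 = 2934
  B = -42 + 2·25 − 3·768 + 2934 = 638
Policy A (G − 32):
  F = 25
  L = 31 + 2·25 = 81
  G = 159 − 2·25 + 2·81 (−32 from intervention) = 239
  C = 251 − 25 + 2·239 = 704
  Q = -13 − 5·25 + 4·704 = 2678
  B = -42 + 2·25 − 3·704 + 2678 = 574
Change in B: 574 − 638 = -64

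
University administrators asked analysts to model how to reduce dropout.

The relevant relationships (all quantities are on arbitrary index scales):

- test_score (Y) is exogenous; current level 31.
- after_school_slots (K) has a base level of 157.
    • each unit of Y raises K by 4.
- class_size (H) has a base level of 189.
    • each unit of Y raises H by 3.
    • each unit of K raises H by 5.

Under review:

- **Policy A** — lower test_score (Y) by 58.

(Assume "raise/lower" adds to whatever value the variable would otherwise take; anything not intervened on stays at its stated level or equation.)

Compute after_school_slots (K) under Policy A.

49

Policy A (Y − 58):
  Y = 31 − 58 = -27
  K = 157 + 4·(-27) = 49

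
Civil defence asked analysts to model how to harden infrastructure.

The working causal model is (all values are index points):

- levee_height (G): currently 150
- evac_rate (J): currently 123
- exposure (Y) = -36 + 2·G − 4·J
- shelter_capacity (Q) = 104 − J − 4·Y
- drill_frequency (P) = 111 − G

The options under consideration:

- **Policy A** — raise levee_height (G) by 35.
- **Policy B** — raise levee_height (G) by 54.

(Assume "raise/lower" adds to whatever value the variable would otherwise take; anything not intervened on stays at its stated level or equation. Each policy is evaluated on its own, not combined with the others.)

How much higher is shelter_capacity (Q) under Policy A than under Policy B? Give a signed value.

Policy A (G + 35):
  G = 150 + 35 = 185
  J = 123
  Y = -36 + 2·185 − 4·123 = -158
  Q = 104 − 123 − 4·(-158) = 613
Policy B (G + 54):
  G = 150 + 54 = 204
  J = 123
  Y = -36 + 2·204 − 4·123 = -120
  Q = 104 − 123 − 4·(-120) = 461
Q: 613 − 461 = 152

152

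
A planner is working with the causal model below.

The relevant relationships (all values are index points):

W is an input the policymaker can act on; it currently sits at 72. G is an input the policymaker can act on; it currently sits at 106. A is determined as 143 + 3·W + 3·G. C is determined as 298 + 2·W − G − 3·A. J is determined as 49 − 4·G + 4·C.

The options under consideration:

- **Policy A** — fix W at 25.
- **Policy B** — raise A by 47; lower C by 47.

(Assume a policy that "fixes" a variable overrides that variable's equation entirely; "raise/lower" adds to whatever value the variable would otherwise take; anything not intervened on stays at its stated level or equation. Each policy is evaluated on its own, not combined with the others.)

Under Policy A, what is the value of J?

Policy A (W := 25):
  W = 25
  G = 106
  A = 143 + 3·25 + 3·106 = 536
  C = 298 + 2·25 − 106 − 3·536 = -1366
  J = 49 − 4·106 + 4·(-1366) = -5839

-5839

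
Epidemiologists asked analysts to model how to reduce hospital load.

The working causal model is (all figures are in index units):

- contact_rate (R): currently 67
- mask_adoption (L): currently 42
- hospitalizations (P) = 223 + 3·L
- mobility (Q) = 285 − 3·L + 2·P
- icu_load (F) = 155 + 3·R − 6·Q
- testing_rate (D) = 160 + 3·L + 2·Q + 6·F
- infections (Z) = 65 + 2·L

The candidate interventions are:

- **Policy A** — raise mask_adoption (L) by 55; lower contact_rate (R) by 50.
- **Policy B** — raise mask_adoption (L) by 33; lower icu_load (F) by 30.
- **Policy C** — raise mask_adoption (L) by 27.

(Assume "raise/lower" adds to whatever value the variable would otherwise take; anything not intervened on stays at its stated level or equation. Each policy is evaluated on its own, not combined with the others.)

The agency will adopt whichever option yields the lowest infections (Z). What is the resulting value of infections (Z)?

Policy A (L + 55, R − 50):
  L = 42 + 55 = 97
  Z = 65 + 2·97 = 259
Policy B (L + 33, F − 30):
  L = 42 + 33 = 75
  Z = 65 + 2·75 = 215
Policy C (L + 27):
  L = 42 + 27 = 69
  Z = 65 + 2·69 = 203
Comparing — Policy A: Z=259, Policy B: Z=215, Policy C: Z=203. Lowest is 203 (Policy C).

203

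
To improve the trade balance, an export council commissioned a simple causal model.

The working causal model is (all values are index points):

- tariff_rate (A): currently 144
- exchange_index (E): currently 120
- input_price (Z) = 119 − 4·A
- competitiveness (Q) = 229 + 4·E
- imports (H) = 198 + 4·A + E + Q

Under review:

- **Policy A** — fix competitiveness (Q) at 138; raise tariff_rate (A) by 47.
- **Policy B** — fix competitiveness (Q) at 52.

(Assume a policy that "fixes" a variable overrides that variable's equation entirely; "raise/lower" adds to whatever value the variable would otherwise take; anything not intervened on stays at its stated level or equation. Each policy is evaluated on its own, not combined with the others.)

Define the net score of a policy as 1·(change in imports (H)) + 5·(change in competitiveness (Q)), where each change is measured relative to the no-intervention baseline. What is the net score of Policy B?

Baseline:
  A = 144
  E = 120
  Q = 229 + 4·120 = 709
  H = 198 + 4·144 + 120 + 709 = 1603
Policy B (Q := 52):
  A = 144
  E = 120
  Q = 52
  H = 198 + 4·144 + 120 + 52 = 946
ΔH = 946 − 1603 = -657; ΔQ = 52 − 709 = -657
Score = 1·(-657) + 5·(-657) = -3942

-3942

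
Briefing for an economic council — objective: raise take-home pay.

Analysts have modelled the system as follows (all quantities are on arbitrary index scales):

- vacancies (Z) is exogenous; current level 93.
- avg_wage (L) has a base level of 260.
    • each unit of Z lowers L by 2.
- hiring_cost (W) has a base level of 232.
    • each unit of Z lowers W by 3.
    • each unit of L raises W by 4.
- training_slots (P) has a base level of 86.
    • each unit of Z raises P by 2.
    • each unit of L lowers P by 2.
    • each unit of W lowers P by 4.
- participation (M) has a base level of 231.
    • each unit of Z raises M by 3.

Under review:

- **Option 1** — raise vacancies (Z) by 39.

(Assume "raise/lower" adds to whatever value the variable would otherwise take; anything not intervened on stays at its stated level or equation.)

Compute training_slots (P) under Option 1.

1078

Option 1 (Z + 39):
  Z = 93 + 39 = 132
  L = 260 − 2·132 = -4
  W = 232 − 3·132 + 4·(-4) = -180
  P = 86 + 2·132 − 2·(-4) − 4·(-180) = 1078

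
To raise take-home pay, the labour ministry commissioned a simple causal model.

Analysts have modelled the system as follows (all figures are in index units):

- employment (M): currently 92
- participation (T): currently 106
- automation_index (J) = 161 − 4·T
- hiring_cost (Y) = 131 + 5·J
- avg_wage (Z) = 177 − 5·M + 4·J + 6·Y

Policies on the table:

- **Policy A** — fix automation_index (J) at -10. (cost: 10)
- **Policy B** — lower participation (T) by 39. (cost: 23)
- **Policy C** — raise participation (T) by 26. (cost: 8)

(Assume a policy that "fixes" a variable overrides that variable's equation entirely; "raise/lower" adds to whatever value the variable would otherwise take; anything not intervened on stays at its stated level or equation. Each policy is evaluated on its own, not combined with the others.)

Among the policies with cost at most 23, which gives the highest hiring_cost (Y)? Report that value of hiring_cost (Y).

81

Policy A (J := -10):
  T = 106
  J = -10
  Y = 131 + 5·(-10) = 81
Policy B (T − 39):
  T = 106 − 39 = 67
  J = 161 − 4·67 = -107
  Y = 131 + 5·(-107) = -404
Policy C (T + 26):
  T = 106 + 26 = 132
  J = 161 − 4·132 = -367
  Y = 131 + 5·(-367) = -1704
Comparing — Policy A: Y=81, Policy B: Y=-404, Policy C: Y=-1704. Highest is 81 (Policy A).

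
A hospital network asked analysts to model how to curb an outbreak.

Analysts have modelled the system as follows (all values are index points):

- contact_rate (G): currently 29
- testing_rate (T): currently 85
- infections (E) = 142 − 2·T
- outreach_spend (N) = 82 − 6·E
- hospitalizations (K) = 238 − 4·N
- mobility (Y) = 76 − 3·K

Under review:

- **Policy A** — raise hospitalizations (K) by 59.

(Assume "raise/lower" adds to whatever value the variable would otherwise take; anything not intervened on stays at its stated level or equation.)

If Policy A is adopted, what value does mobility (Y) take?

Policy A (K + 59):
  T = 85
  E = 142 − 2·85 = -28
  N = 82 − 6·(-28) = 250
  K = 238 − 4·250 (+59 from intervention) = -703
  Y = 76 − 3·(-703) = 2185

2185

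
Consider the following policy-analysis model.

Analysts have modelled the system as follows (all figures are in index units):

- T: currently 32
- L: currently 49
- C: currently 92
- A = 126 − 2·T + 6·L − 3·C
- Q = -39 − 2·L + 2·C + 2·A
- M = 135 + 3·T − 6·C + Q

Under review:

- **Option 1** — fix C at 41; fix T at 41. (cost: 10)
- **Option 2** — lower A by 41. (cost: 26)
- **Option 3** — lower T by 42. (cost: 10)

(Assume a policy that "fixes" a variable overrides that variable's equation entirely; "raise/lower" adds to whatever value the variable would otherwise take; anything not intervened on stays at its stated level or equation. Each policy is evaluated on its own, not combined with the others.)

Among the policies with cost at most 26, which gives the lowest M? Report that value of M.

-196

Option 1 (C := 41, T := 41):
  T = 41
  L = 49
  C = 41
  A = 126 − 2·41 + 6·49 − 3·41 = 215
  Q = -39 − 2·49 + 2·41 + 2·215 = 375
  M = 135 + 3·41 − 6·41 + 375 = 387
Option 2 (A − 41):
  T = 32
  L = 49
  C = 92
  A = 126 − 2·32 + 6·49 − 3·92 (−41 from intervention) = 39
  Q = -39 − 2·49 + 2·92 + 2·39 = 125
  M = 135 + 3·32 − 6·92 + 125 = -196
Option 3 (T − 42):
  T = 32 − 42 = -10
  L = 49
  C = 92
  A = 126 − 2·(-10) + 6·49 − 3·92 = 164
  Q = -39 − 2·49 + 2·92 + 2·164 = 375
  M = 135 + 3·(-10) − 6·92 + 375 = -72
Comparing — Option 1: M=387, Option 2: M=-196, Option 3: M=-72. Lowest is -196 (Option 2).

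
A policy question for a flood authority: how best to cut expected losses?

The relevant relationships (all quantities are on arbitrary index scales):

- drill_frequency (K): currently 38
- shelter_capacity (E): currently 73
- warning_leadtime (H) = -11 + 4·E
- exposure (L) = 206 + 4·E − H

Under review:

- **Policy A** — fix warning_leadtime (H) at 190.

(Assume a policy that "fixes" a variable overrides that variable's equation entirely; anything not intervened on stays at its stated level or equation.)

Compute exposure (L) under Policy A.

308

Policy A (H := 190):
  E = 73
  H = 190
  L = 206 + 4·73 − 190 = 308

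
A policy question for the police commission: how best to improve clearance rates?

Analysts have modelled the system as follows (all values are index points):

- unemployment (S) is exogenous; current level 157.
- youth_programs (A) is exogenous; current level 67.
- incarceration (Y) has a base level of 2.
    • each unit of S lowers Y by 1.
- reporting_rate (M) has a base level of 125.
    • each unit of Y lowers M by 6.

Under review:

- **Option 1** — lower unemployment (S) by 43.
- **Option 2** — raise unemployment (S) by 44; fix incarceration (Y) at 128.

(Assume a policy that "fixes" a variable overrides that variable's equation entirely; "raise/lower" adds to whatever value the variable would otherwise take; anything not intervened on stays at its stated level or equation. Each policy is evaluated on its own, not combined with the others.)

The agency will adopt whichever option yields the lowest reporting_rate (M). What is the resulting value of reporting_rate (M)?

Option 1 (S − 43):
  S = 157 − 43 = 114
  Y = 2 − 114 = -112
  M = 125 − 6·(-112) = 797
Option 2 (S + 44, Y := 128):
  S = 157 + 44 = 201
  Y = 128
  M = 125 − 6·128 = -643
Comparing — Option 1: M=797, Option 2: M=-643. Lowest is -643 (Option 2).

-643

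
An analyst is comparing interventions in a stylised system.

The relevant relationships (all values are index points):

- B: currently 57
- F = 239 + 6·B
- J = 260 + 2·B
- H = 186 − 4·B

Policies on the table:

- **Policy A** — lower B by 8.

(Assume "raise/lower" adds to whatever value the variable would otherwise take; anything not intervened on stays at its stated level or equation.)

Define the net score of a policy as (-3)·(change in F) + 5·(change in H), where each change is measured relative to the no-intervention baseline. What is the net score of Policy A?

Baseline:
  B = 57
  F = 239 + 6·57 = 581
  H = 186 − 4·57 = -42
Policy A (B − 8):
  B = 57 − 8 = 49
  F = 239 + 6·49 = 533
  H = 186 − 4·49 = -10
ΔF = 533 − 581 = -48; ΔH = -10 − (-42) = 32
Score = (-3)·(-48) + 5·32 = 304

304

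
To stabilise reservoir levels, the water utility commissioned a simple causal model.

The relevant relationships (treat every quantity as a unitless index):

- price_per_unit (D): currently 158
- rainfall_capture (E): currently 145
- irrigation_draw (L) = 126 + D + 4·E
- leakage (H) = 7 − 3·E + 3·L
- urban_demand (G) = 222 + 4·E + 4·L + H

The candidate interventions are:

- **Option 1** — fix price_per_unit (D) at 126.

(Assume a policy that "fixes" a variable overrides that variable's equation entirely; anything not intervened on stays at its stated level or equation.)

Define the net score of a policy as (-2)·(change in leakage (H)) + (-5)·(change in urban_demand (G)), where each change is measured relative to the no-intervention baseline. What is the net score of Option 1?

Baseline:
  D = 158
  E = 145
  L = 126 + 158 + 4·145 = 864
  H = 7 − 3·145 + 3·864 = 2164
  G = 222 + 4·145 + 4·864 + 2164 = 6422
Option 1 (D := 126):
  D = 126
  E = 145
  L = 126 + 126 + 4·145 = 832
  H = 7 − 3·145 + 3·832 = 2068
  G = 222 + 4·145 + 4·832 + 2068 = 6198
ΔH = 2068 − 2164 = -96; ΔG = 6198 − 6422 = -224
Score = (-2)·(-96) + (-5)·(-224) = 1312

1312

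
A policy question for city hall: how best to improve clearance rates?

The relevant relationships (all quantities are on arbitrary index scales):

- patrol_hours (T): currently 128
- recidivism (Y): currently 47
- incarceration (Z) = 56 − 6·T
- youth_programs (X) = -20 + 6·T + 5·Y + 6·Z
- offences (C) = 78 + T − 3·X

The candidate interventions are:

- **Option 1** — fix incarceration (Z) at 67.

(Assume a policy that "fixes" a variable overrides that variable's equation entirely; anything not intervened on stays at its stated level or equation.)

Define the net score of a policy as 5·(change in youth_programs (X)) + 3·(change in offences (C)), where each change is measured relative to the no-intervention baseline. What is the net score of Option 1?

Baseline:
  T = 128
  Y = 47
  Z = 56 − 6·128 = -712
  X = -20 + 6·128 + 5·47 + 6·(-712) = -3289
  C = 78 + 128 − 3·(-3289) = 10073
Option 1 (Z := 67):
  T = 128
  Y = 47
  Z = 67
  X = -20 + 6·128 + 5·47 + 6·67 = 1385
  C = 78 + 128 − 3·1385 = -3949
ΔX = 1385 − (-3289) = 4674; ΔC = -3949 − 10073 = -14022
Score = 5·4674 + 3·(-14022) = -18696

-18696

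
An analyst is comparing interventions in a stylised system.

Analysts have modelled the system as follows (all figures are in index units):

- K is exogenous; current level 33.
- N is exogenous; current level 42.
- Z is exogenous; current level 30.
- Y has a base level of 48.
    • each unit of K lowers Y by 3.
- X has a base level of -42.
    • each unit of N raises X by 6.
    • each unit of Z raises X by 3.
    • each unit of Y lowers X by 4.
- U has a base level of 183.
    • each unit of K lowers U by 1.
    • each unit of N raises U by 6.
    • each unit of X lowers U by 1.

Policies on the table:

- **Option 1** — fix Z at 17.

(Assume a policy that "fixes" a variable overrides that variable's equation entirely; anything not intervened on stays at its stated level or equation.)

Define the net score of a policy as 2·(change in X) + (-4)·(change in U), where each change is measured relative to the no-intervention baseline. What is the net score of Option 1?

Baseline:
  K = 33
  N = 42
  Z = 30
  Y = 48 − 3·33 = -51
  X = -42 + 6·42 + 3·30 − 4·(-51) = 504
  U = 183 − 33 + 6·42 − 504 = -102
Option 1 (Z := 17):
  K = 33
  N = 42
  Z = 17
  Y = 48 − 3·33 = -51
  X = -42 + 6·42 + 3·17 − 4·(-51) = 465
  U = 183 − 33 + 6·42 − 465 = -63
ΔX = 465 − 504 = -39; ΔU = -63 − (-102) = 39
Score = 2·(-39) + (-4)·39 = -234

-234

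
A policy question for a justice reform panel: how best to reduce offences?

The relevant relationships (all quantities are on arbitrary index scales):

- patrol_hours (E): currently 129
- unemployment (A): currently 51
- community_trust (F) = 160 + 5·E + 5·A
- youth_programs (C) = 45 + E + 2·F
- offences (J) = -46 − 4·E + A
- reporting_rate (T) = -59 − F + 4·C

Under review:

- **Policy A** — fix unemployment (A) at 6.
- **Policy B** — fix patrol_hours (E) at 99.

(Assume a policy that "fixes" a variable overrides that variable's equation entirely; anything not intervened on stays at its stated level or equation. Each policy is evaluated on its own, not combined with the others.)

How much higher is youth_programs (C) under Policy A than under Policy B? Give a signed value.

-120

Policy A (A := 6):
  E = 129
  A = 6
  F = 160 + 5·129 + 5·6 = 835
  C = 45 + 129 + 2·835 = 1844
Policy B (E := 99):
  E = 99
  A = 51
  F = 160 + 5·99 + 5·51 = 910
  C = 45 + 99 + 2·910 = 1964
C: 1844 − 1964 = -120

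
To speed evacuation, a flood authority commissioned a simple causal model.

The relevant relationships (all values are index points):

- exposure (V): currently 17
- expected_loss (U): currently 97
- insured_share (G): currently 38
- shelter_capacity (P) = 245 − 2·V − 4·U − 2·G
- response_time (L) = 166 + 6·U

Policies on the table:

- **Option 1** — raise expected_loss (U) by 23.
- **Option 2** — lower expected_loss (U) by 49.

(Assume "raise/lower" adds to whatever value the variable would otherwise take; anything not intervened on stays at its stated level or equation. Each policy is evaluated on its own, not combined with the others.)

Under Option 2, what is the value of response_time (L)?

Option 2 (U − 49):
  U = 97 − 49 = 48
  L = 166 + 6·48 = 454

454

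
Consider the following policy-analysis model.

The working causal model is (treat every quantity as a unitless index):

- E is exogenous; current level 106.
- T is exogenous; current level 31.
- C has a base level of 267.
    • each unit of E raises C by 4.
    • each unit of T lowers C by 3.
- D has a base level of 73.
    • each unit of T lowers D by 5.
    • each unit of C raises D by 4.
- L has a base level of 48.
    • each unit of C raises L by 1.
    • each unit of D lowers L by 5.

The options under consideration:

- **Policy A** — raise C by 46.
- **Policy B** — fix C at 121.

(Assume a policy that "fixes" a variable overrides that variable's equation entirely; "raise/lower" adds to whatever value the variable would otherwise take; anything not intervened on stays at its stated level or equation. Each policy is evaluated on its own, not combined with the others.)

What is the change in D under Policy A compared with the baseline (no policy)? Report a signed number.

Baseline:
  E = 106
  T = 31
  C = 267 + 4·106 − 3·31 = 598
  D = 73 − 5·31 + 4·598 = 2310
Policy A (C + 46):
  E = 106
  T = 31
  C = 267 + 4·106 − 3·31 (+46 from intervention) = 644
  D = 73 − 5·31 + 4·644 = 2494
Change in D: 2494 − 2310 = 184

184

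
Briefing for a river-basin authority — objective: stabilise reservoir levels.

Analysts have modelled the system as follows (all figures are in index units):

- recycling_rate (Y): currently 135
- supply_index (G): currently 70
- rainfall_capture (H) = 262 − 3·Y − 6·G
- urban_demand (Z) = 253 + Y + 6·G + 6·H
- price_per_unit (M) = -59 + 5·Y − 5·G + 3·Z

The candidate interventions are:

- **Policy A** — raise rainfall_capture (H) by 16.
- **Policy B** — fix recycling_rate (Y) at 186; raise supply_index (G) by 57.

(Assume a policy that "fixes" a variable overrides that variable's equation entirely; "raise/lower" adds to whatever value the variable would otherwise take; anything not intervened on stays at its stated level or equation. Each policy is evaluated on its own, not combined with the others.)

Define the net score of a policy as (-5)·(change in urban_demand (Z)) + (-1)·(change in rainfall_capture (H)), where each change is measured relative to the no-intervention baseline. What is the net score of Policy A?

Baseline:
  Y = 135
  G = 70
  H = 262 − 3·135 − 6·70 = -563
  Z = 253 + 135 + 6·70 + 6·(-563) = -2570
Policy A (H + 16):
  Y = 135
  G = 70
  H = 262 − 3·135 − 6·70 (+16 from intervention) = -547
  Z = 253 + 135 + 6·70 + 6·(-547) = -2474
ΔZ = -2474 − (-2570) = 96; ΔH = -547 − (-563) = 16
Score = (-5)·96 + (-1)·16 = -496

-496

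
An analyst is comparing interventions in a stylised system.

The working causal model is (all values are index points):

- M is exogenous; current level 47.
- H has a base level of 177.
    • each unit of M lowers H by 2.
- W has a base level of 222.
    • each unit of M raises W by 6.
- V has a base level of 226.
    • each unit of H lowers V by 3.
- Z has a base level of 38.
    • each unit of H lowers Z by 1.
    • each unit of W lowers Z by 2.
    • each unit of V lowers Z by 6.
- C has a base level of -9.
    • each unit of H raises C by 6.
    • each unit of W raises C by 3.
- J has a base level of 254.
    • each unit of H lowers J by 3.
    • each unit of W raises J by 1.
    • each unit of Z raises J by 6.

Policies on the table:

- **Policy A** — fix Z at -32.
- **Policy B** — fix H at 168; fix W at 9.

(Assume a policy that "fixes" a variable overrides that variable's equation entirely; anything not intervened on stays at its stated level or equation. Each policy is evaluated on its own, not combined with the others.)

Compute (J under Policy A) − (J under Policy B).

Policy A (Z := -32):
  M = 47
  H = 177 − 2·47 = 83
  W = 222 + 6·47 = 504
  V = 226 − 3·83 = -23
  Z = -32
  J = 254 − 3·83 + 504 + 6·(-32) = 317
Policy B (H := 168, W := 9):
  M = 47
  H = 168
  W = 9
  V = 226 − 3·168 = -278
  Z = 38 − 168 − 2·9 − 6·(-278) = 1520
  J = 254 − 3·168 + 9 + 6·1520 = 8879
J: 317 − 8879 = -8562

-8562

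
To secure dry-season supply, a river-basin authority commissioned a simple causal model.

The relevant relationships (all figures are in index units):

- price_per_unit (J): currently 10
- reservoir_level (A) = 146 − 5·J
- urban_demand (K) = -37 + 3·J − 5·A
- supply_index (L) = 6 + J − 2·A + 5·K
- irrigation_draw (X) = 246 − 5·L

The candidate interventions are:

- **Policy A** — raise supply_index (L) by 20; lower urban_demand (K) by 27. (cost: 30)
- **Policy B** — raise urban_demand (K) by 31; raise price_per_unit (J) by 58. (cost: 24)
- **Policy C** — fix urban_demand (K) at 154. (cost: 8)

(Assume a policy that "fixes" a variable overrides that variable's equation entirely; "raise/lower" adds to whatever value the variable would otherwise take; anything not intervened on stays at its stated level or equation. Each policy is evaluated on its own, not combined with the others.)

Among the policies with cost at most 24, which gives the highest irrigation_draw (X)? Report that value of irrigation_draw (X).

Policy B (K + 31, J + 58):
  J = 10 + 58 = 68
  A = 146 − 5·68 = -194
  K = -37 + 3·68 − 5·(-194) (+31 from intervention) = 1168
  L = 6 + 68 − 2·(-194) + 5·1168 = 6302
  X = 246 − 5·6302 = -31264
Policy C (K := 154):
  J = 10
  A = 146 − 5·10 = 96
  K = 154
  L = 6 + 10 − 2·96 + 5·154 = 594
  X = 246 − 5·594 = -2724
Comparing — Policy B: X=-31264, Policy C: X=-2724. Highest is -2724 (Policy C).

-2724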